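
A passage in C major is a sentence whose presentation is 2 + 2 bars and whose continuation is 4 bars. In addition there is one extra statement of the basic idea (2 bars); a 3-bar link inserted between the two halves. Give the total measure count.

13 measures

Basic sentence: 2 + 2 + 4 = 8 bars.
8 (basic form) + 2 (extra statement) + 3 (link) = 13.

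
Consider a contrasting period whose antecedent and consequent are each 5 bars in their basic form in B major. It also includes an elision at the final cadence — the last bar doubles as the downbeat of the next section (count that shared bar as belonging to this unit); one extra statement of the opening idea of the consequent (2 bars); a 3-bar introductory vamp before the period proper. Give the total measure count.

15 measures

Basic contrasting period: 5 + 5 = 10 bars.
10 (basic form) + 2 (extra statement) + 3 (introduction) = 15.
The elision shares a bar with the next section but does not change this unit's count.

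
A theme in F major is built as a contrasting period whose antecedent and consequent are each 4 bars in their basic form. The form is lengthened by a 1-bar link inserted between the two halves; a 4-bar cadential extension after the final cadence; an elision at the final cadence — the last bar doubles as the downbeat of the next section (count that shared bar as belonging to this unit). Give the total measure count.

13 measures

Basic contrasting period: 4 + 4 = 8 bars.
8 (basic form) + 1 (link) + 4 (cadential extension) = 13.
The elision shares a bar with the next section but does not change this unit's count.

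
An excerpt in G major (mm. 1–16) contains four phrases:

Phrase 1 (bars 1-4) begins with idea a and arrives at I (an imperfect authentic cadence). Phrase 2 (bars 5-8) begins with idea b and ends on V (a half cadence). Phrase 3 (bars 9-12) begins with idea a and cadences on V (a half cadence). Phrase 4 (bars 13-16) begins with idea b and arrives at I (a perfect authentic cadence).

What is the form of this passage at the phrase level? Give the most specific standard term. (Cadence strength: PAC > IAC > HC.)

Four phrases in two halves: the first half (mm. 1–8) ends with a half cadence, the second (measures 9–16) with a perfect authentic cadence — a large antecedent–consequent pair, i.e. a double period.
Phrase 3 begins with the same material as phrase 1, making it parallel.

parallel double period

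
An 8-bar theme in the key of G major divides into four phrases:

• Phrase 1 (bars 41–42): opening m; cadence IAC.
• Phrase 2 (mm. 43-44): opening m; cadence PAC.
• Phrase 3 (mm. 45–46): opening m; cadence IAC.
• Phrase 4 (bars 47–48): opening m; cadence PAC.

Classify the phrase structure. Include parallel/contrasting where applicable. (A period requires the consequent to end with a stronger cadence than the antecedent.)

The cadence pattern IAC–PAC–IAC–PAC is weak–strong twice, and phrases 3–4 restate phrases 1–2: a period heard twice, not a double period (which would end weakly at phrase 2).

repeated period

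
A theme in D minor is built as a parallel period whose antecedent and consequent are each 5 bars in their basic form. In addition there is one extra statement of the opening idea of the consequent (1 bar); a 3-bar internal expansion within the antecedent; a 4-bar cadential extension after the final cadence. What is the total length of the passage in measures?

Basic parallel period: 5 + 5 = 10 bars.
10 (basic form) + 1 (extra statement) + 3 (internal expansion) + 4 (cadential extension) = 18.

18 measures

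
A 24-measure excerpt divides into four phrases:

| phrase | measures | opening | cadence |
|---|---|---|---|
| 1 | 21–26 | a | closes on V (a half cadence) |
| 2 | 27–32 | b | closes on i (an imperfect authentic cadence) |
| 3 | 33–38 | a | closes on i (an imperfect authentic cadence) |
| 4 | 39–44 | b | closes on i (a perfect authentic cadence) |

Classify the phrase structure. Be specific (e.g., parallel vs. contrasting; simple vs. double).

Four phrases in two halves: the first half (mm. 21-32) ends with an imperfect authentic cadence, the second (measures 33-44) with a perfect authentic cadence — a large antecedent–consequent pair, i.e. a double period.
Phrase 3 begins with the same material as phrase 1, making it parallel.

parallel double period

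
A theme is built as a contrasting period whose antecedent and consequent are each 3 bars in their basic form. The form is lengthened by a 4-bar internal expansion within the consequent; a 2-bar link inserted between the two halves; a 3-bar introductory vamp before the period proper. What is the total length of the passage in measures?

Basic contrasting period: 3 + 3 = 6 bars.
6 (basic form) + 4 (internal expansion) + 2 (link) + 3 (introduction) = 15.

15 measures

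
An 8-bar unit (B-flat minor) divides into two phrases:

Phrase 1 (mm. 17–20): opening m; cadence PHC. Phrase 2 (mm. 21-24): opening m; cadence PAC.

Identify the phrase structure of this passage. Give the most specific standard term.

Phrase 1 ends with a Phrygian half cadence (weaker) and phrase 2 with a perfect authentic cadence (stronger): antecedent + consequent = a period.
The two phrases open with the same material (m / m), so the period is parallel.

parallel period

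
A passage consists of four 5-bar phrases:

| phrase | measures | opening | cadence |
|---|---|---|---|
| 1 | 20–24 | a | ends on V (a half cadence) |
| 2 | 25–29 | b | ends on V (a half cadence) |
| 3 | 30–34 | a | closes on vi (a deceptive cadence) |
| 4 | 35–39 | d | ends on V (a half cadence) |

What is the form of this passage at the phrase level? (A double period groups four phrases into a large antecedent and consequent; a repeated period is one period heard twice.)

Phrase 4 ends with a half cadence, no stronger than phrase 2's half cadence, so the four phrases do not form a double period; nor do phrases 3–4 duplicate 1–2, so it is not a repeated period. With no phrase reaching a conclusive cadence, the passage is a phrase group.

phrase group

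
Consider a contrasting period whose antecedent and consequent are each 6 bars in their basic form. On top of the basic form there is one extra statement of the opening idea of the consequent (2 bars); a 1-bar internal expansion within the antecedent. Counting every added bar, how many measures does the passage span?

Basic contrasting period: 6 + 6 = 12 bars.
12 (basic form) + 2 (extra statement) + 1 (internal expansion) = 15.

15 measures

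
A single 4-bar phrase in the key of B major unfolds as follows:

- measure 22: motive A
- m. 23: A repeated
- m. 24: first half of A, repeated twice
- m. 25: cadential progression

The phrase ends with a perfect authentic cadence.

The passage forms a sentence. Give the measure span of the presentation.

measures 22–23

The presentation of a sentence is the basic idea (m. 22) plus its repetition (measure 23); the presentation is therefore bars 22-23.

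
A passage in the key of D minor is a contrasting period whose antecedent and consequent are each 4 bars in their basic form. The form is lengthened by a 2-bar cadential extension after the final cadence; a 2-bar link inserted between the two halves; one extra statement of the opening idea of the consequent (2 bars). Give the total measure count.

14 measures

Basic contrasting period: 4 + 4 = 8 bars.
8 (basic form) + 2 (cadential extension) + 2 (link) + 2 (extra statement) = 14.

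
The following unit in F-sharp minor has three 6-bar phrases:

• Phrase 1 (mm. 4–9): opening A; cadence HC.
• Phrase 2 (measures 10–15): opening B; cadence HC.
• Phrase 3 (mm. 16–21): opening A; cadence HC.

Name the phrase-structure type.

phrase group

The final phrase closes with a half cadence, which is not stronger than the preceding half cadence; the 3 phrases lack an overall antecedent–consequent design and so form a phrase group.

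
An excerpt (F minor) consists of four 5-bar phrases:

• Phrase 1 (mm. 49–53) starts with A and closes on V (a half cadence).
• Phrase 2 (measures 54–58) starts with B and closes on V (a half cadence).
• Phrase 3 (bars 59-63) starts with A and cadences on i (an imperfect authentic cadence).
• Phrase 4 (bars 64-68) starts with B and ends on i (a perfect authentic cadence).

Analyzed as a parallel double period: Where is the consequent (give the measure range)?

In a double period the four phrases pair into a large antecedent (phrases 1–2, ending half cadence) and a large consequent (phrases 3–4, ending perfect authentic cadence). The consequent spans bars 59–68.

measures 59–68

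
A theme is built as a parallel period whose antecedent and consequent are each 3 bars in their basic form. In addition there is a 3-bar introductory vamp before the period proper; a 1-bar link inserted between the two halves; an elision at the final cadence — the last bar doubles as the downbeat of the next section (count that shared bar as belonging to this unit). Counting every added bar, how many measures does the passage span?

Basic parallel period: 3 + 3 = 6 bars.
6 (basic form) + 3 (introduction) + 1 (link) = 10.
The elision shares a bar with the next section but does not change this unit's count.

10 measures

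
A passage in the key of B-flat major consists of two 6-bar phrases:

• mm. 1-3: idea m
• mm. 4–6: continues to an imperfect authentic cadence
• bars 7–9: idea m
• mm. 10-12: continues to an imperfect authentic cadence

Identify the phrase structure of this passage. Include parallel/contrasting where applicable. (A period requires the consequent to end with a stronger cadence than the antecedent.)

Both phrases have the same opening (m) and the same cadence (imperfect authentic cadence): the second is a restatement, not a consequent, so this is a repeated phrase rather than a period.

repeated phrase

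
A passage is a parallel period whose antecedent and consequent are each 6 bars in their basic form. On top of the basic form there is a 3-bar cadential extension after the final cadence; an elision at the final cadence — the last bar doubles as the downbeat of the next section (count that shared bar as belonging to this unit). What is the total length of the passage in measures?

15 measures

Basic parallel period: 6 + 6 = 12 bars.
12 (basic form) + 3 (cadential extension) = 15.
The elision shares a bar with the next section but does not change this unit's count.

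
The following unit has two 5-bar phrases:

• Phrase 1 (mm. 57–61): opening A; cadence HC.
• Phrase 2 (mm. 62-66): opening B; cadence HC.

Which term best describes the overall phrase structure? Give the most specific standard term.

The second phrase closes with a half cadence, which is not stronger than the first phrase's half cadence; without a weak→strong cadential pair there is no antecedent–consequent relationship, so this is a phrase group rather than a period.

phrase group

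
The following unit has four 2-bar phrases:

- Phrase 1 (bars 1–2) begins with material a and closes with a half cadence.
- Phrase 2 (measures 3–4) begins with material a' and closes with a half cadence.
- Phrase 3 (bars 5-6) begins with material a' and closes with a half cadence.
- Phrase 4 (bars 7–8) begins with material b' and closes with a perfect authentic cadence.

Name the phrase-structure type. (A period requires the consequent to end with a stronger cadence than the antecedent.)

Four phrases in two halves: the first half (mm. 1-4) ends with a half cadence, the second (bars 5–8) with a perfect authentic cadence — a large antecedent–consequent pair, i.e. a double period.
Phrase 3 begins with the same material as phrase 1, making it parallel.

parallel double period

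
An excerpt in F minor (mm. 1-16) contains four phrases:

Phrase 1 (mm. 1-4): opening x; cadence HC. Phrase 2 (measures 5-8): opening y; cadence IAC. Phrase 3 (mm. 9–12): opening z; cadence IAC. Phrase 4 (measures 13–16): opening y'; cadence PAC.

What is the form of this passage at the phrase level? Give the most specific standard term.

Four phrases in two halves: the first half (measures 1–8) ends with an imperfect authentic cadence, the second (bars 9-16) with a perfect authentic cadence — a large antecedent–consequent pair, i.e. a double period.
Phrase 3 begins with different material from phrase 1, making it contrasting.

contrasting double period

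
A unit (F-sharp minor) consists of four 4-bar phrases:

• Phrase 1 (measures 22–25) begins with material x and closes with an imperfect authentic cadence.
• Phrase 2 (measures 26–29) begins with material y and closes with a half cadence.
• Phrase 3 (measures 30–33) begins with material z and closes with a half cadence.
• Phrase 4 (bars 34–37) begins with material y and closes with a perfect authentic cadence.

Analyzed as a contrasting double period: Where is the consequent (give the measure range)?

measures 30–37

In a double period the four phrases pair into a large antecedent (phrases 1–2, ending half cadence) and a large consequent (phrases 3–4, ending perfect authentic cadence). The consequent spans mm. 30–37.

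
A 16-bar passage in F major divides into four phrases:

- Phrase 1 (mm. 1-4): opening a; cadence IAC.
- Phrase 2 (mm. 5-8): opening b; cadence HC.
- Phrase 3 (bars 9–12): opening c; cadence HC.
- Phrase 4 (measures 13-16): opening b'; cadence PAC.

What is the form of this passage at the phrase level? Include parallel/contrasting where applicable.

Four phrases in two halves: the first half (mm. 1–8) ends with a half cadence, the second (mm. 9–16) with a perfect authentic cadence — a large antecedent–consequent pair, i.e. a double period.
Phrase 3 begins with different material from phrase 1, making it contrasting.

contrasting double period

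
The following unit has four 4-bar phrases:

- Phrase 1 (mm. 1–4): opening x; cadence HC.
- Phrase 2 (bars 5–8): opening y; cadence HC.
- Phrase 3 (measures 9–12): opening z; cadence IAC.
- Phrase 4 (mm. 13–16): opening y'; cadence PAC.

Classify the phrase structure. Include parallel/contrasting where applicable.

Four phrases in two halves: the first half (mm. 1–8) ends with a half cadence, the second (measures 9–16) with a perfect authentic cadence — a large antecedent–consequent pair, i.e. a double period.
Phrase 3 begins with different material from phrase 1, making it contrasting.

contrasting double period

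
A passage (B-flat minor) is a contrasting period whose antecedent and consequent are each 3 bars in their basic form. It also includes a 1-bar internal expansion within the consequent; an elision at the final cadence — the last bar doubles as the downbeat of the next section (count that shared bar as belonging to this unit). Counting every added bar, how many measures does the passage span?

Basic contrasting period: 3 + 3 = 6 bars.
6 (basic form) + 1 (internal expansion) = 7.
The elision shares a bar with the next section but does not change this unit's count.

7 measures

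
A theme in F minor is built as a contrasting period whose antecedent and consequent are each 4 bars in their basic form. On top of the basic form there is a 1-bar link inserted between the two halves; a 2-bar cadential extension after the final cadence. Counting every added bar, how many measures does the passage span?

11 measures

Basic contrasting period: 4 + 4 = 8 bars.
8 (basic form) + 1 (link) + 2 (cadential extension) = 11.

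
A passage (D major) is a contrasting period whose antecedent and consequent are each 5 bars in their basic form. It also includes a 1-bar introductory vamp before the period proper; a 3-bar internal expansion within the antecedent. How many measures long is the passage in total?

14 measures

Basic contrasting period: 5 + 5 = 10 bars.
10 (basic form) + 1 (introduction) + 3 (internal expansion) = 14.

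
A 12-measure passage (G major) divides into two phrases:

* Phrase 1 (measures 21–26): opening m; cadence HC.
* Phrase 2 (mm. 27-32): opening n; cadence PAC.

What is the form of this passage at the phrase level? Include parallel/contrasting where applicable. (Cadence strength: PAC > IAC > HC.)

Phrase 1 ends with a half cadence (weaker) and phrase 2 with a perfect authentic cadence (stronger): antecedent + consequent = a period.
The two phrases open with different material (m / n), so the period is contrasting.

contrasting period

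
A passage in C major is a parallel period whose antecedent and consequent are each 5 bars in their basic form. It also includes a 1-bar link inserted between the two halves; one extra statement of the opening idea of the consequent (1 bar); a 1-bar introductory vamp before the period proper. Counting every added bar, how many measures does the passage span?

13 measures

Basic parallel period: 5 + 5 = 10 bars.
10 (basic form) + 1 (link) + 1 (extra statement) + 1 (introduction) = 13.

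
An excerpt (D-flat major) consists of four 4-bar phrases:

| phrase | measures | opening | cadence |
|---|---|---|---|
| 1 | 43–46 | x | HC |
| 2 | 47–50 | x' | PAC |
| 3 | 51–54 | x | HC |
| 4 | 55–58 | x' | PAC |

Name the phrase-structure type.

repeated period

The cadence pattern HC–PAC–HC–PAC is weak–strong twice, and phrases 3–4 restate phrases 1–2: a period heard twice, not a double period (which would end weakly at phrase 2).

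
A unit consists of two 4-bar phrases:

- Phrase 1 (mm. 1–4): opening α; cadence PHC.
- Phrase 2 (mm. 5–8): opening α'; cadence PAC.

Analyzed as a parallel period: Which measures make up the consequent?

measures 5–8

The antecedent is the phrase ending with the weaker cadence (Phrygian half cadence, phrase 1) and the consequent the one ending more conclusively (perfect authentic cadence, phrase 2); the consequent is measures 5–8.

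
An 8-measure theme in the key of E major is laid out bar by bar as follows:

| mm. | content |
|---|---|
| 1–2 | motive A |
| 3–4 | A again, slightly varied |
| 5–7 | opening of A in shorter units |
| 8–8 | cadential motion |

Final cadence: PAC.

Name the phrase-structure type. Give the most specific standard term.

sentence

Basic idea (mm. 1-2) + its repetition (bars 3-4) form the presentation; fragmentation and cadence (mm. 5–8) form the continuation — the 8-bar whole is a sentence.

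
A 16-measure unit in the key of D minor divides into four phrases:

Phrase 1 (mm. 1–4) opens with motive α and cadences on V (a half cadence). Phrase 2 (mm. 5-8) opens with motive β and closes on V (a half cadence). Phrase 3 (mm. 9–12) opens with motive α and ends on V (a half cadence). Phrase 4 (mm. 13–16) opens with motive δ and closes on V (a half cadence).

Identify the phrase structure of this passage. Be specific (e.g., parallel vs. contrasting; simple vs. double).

Phrase 4 ends with a half cadence, no stronger than phrase 2's half cadence, so the four phrases do not form a double period; nor do phrases 3–4 duplicate 1–2, so it is not a repeated period. With no phrase reaching a conclusive cadence, the passage is a phrase group.

phrase group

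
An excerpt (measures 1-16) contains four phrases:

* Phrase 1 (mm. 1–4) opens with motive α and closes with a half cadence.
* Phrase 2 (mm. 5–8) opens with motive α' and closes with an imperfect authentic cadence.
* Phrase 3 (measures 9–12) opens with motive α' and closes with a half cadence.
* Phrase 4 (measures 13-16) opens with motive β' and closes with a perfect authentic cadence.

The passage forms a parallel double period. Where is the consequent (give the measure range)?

In a double period the four phrases pair into a large antecedent (phrases 1–2, ending imperfect authentic cadence) and a large consequent (phrases 3–4, ending perfect authentic cadence). The consequent spans mm. 9–16.

measures 9–16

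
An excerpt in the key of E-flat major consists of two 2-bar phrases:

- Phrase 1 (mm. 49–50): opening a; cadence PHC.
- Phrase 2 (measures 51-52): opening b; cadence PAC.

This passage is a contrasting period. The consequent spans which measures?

measures 51–52

The antecedent is the phrase ending with the weaker cadence (Phrygian half cadence, phrase 1) and the consequent the one ending more conclusively (perfect authentic cadence, phrase 2); the consequent is measures 51-52.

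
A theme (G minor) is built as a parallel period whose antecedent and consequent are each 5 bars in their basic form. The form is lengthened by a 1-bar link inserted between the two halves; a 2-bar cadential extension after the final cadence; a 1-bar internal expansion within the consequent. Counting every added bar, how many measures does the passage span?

14 measures

Basic parallel period: 5 + 5 = 10 bars.
10 (basic form) + 1 (link) + 2 (cadential extension) + 1 (internal expansion) = 14.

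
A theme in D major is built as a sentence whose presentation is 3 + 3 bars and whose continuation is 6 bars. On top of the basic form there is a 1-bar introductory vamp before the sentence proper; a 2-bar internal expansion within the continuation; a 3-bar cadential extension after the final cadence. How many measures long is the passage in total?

18 measures

Basic sentence: 3 + 3 + 6 = 12 bars.
12 (basic form) + 1 (introduction) + 2 (internal expansion) + 3 (cadential extension) = 18.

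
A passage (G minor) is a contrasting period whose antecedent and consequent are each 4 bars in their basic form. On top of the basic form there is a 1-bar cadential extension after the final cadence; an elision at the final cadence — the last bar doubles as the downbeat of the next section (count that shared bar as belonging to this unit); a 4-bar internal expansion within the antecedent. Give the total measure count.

13 measures

Basic contrasting period: 4 + 4 = 8 bars.
8 (basic form) + 1 (cadential extension) + 4 (internal expansion) = 13.
The elision shares a bar with the next section but does not change this unit's count.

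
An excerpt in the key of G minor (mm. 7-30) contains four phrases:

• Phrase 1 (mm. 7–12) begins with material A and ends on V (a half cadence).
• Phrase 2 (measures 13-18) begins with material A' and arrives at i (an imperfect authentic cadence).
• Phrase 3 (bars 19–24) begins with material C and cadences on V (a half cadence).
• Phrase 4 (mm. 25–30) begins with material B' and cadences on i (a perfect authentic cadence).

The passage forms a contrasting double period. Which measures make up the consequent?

measures 19–30

In a double period the four phrases pair into a large antecedent (phrases 1–2, ending imperfect authentic cadence) and a large consequent (phrases 3–4, ending perfect authentic cadence). The consequent spans measures 19–30.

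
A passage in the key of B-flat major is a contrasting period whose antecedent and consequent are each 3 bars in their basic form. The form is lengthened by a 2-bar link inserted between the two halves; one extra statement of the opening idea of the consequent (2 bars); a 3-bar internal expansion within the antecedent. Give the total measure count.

Basic contrasting period: 3 + 3 = 6 bars.
6 (basic form) + 2 (link) + 2 (extra statement) + 3 (internal expansion) = 13.

13 measures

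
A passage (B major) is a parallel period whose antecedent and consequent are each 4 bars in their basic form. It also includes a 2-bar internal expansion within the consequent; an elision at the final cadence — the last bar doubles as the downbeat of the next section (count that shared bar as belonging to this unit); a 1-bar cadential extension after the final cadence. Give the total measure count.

11 measures

Basic parallel period: 4 + 4 = 8 bars.
8 (basic form) + 2 (internal expansion) + 1 (cadential extension) = 11.
The elision shares a bar with the next section but does not change this unit's count.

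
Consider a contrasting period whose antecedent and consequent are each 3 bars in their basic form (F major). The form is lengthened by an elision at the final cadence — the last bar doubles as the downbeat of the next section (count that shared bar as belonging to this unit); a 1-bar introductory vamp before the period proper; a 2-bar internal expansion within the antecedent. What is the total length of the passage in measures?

9 measures

Basic contrasting period: 3 + 3 = 6 bars.
6 (basic form) + 1 (introduction) + 2 (internal expansion) = 9.
The elision shares a bar with the next section but does not change this unit's count.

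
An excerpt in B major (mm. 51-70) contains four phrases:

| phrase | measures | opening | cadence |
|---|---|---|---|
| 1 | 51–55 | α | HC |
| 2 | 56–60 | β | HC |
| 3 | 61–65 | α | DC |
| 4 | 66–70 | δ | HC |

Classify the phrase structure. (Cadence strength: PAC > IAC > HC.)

Phrase 4 ends with a half cadence, no stronger than phrase 2's half cadence, so the four phrases do not form a double period; nor do phrases 3–4 duplicate 1–2, so it is not a repeated period. With no phrase reaching a conclusive cadence, the passage is a phrase group.

phrase group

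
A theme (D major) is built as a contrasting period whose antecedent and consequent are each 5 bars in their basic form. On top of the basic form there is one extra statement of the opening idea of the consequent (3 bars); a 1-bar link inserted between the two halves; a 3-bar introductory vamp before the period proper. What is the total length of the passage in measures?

17 measures

Basic contrasting period: 5 + 5 = 10 bars.
10 (basic form) + 3 (extra statement) + 1 (link) + 3 (introduction) = 17.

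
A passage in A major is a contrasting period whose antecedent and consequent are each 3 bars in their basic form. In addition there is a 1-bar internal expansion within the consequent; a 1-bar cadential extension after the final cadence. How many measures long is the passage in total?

Basic contrasting period: 3 + 3 = 6 bars.
6 (basic form) + 1 (internal expansion) + 1 (cadential extension) = 8.

8 measures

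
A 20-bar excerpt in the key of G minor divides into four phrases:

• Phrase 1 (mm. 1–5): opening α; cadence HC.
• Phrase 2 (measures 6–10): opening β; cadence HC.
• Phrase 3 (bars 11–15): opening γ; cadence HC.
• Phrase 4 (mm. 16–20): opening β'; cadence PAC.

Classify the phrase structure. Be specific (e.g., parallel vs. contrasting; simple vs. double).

Four phrases in two halves: the first half (measures 1–10) ends with a half cadence, the second (mm. 11-20) with a perfect authentic cadence — a large antecedent–consequent pair, i.e. a double period.
Phrase 3 begins with different material from phrase 1, making it contrasting.

contrasting double period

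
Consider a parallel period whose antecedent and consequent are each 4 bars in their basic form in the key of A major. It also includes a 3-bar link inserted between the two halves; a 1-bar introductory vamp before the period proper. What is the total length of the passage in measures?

Basic parallel period: 4 + 4 = 8 bars.
8 (basic form) + 3 (link) + 1 (introduction) = 12.

12 measures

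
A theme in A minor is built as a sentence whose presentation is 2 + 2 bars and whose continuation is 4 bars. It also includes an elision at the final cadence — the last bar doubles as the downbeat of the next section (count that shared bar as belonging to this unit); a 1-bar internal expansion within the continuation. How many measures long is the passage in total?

Basic sentence: 2 + 2 + 4 = 8 bars.
8 (basic form) + 1 (internal expansion) = 9.
The elision shares a bar with the next section but does not change this unit's count.

9 measures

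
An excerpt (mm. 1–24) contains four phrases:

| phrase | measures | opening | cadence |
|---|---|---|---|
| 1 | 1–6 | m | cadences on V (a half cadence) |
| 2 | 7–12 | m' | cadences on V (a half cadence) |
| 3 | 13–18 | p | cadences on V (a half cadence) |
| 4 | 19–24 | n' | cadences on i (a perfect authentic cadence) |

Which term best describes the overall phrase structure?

Four phrases in two halves: the first half (mm. 1–12) ends with a half cadence, the second (bars 13-24) with a perfect authentic cadence — a large antecedent–consequent pair, i.e. a double period.
Phrase 3 begins with different material from phrase 1, making it contrasting.

contrasting double period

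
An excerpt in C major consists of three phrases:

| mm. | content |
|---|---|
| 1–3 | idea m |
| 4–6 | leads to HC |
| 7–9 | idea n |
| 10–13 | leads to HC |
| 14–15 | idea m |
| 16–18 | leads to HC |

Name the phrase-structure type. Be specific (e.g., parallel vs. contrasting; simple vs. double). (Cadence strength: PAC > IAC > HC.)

The final phrase closes with a half cadence, which is not stronger than the preceding half cadence; the 3 phrases lack an overall antecedent–consequent design and so form a phrase group.

phrase group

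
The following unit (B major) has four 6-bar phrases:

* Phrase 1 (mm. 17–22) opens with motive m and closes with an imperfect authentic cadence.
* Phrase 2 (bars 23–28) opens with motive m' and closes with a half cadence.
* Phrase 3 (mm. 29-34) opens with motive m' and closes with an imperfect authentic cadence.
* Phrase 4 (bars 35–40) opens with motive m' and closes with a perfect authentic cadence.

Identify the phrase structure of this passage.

Four phrases in two halves: the first half (mm. 17-28) ends with a half cadence, the second (mm. 29–40) with a perfect authentic cadence — a large antecedent–consequent pair, i.e. a double period.
Phrase 3 begins with the same material as phrase 1, making it parallel.

parallel double period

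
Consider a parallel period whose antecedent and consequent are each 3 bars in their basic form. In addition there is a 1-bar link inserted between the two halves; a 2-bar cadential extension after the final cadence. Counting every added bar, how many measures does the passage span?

Basic parallel period: 3 + 3 = 6 bars.
6 (basic form) + 1 (link) + 2 (cadential extension) = 9.

9 measures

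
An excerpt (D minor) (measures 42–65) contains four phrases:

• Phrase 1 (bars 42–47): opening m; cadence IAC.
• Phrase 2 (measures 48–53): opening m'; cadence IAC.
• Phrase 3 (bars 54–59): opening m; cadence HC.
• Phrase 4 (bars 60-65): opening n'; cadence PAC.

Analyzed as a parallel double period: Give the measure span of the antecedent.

measures 42–53

In a double period the four phrases pair into a large antecedent (phrases 1–2, ending imperfect authentic cadence) and a large consequent (phrases 3–4, ending perfect authentic cadence). The antecedent spans mm. 42-53.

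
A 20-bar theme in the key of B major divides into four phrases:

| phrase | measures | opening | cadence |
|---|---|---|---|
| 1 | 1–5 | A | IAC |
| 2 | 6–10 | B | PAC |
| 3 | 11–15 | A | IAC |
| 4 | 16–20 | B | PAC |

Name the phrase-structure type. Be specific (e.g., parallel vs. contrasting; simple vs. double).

repeated period

The cadence pattern IAC–PAC–IAC–PAC is weak–strong twice, and phrases 3–4 restate phrases 1–2: a period heard twice, not a double period (which would end weakly at phrase 2).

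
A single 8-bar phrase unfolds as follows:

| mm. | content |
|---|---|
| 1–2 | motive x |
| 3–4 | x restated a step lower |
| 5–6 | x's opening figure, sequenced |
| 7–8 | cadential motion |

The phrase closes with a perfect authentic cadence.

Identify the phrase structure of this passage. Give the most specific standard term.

sentence

Basic idea (bars 1-2) + its repetition (measures 3–4) form the presentation; fragmentation and cadence (mm. 5-8) form the continuation — the 8-bar whole is a sentence.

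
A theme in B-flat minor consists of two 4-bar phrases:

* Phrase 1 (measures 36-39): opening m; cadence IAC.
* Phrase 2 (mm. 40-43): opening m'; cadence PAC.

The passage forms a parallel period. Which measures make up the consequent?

The phrase ending with the weaker cadence (imperfect authentic cadence) is the antecedent; the one ending more conclusively (perfect authentic cadence) is the consequent. The consequent is measures 40–43.

measures 40–43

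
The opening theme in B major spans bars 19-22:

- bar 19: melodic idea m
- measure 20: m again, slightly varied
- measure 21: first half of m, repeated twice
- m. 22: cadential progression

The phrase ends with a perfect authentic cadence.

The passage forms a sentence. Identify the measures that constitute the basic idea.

measures 19–19

The presentation of a sentence is the basic idea (bar 19) plus its repetition (m. 20); the basic idea is therefore bar 19.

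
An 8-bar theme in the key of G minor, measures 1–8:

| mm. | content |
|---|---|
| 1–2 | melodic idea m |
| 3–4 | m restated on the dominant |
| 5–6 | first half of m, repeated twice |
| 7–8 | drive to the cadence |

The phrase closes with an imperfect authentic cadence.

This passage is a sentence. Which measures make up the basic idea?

measures 1–2

The presentation of a sentence is the basic idea (measures 1–2) plus its repetition (measures 3-4); the basic idea is therefore measures 1–2.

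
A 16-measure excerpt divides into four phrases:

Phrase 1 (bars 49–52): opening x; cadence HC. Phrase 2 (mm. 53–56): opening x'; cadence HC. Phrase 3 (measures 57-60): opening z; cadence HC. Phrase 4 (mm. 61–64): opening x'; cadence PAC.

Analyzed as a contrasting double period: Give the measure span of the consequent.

measures 57–64

In a double period the four phrases pair into a large antecedent (phrases 1–2, ending half cadence) and a large consequent (phrases 3–4, ending perfect authentic cadence). The consequent spans bars 57–64.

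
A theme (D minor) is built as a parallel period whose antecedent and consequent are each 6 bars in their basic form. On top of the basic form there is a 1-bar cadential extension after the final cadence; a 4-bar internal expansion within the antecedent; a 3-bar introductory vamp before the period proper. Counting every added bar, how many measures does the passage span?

20 measures

Basic parallel period: 6 + 6 = 12 bars.
12 (basic form) + 1 (cadential extension) + 4 (internal expansion) + 3 (introduction) = 20.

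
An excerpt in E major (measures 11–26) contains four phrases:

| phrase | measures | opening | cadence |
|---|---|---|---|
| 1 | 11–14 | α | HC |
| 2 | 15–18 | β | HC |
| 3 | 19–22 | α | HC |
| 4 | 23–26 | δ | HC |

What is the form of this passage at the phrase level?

phrase group

Phrase 4 ends with a half cadence, no stronger than phrase 2's half cadence, so the four phrases do not form a double period; nor do phrases 3–4 duplicate 1–2, so it is not a repeated period. With no phrase reaching a conclusive cadence, the passage is a phrase group.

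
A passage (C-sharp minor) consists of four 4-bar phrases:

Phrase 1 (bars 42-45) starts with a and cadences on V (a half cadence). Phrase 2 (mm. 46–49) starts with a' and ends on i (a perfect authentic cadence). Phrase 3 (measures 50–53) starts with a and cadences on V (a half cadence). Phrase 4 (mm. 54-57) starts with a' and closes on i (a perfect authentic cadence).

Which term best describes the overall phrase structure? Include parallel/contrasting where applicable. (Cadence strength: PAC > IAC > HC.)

The cadence pattern HC–PAC–HC–PAC is weak–strong twice, and phrases 3–4 restate phrases 1–2: a period heard twice, not a double period (which would end weakly at phrase 2).

repeated period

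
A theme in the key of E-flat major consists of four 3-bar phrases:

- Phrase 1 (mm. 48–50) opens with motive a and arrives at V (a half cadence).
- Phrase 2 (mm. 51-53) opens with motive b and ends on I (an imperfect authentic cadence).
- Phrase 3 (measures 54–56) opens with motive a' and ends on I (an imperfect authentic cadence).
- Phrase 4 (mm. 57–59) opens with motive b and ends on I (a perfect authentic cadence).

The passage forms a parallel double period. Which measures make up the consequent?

In a double period the first pair of phrases (ending imperfect authentic cadence) is the large antecedent and the second pair (ending perfect authentic cadence) is the large consequent; the consequent is measures 54–59.

measures 54–59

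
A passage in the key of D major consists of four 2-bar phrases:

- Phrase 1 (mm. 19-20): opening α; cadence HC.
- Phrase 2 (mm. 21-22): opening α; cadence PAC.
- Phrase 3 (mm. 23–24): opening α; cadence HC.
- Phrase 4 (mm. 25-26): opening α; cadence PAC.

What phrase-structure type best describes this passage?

The cadence pattern HC–PAC–HC–PAC is weak–strong twice, and phrases 3–4 restate phrases 1–2: a period heard twice, not a double period (which would end weakly at phrase 2).

repeated period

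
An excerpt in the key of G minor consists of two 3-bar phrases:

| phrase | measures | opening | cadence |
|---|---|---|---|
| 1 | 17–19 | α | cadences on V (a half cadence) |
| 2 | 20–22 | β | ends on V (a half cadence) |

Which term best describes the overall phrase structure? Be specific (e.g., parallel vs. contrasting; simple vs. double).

phrase group

The second phrase closes with a half cadence, which is not stronger than the first phrase's half cadence; without a weak→strong cadential pair there is no antecedent–consequent relationship, so this is a phrase group rather than a period.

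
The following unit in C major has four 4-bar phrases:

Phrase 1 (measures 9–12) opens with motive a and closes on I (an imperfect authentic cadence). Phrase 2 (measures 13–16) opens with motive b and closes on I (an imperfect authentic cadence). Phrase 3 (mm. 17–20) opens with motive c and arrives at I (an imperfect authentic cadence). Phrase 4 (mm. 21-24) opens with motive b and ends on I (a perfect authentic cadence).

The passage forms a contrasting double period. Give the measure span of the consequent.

measures 17–24

In a double period the four phrases pair into a large antecedent (phrases 1–2, ending imperfect authentic cadence) and a large consequent (phrases 3–4, ending perfect authentic cadence). The consequent spans mm. 17-24.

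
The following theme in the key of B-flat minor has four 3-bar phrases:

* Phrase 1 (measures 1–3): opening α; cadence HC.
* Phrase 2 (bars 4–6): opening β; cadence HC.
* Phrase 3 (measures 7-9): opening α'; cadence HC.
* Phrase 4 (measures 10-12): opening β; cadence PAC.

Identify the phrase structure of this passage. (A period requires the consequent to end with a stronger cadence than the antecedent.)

parallel double period

Four phrases in two halves: the first half (bars 1–6) ends with a half cadence, the second (mm. 7-12) with a perfect authentic cadence — a large antecedent–consequent pair, i.e. a double period.
Phrase 3 begins with the same material as phrase 1, making it parallel.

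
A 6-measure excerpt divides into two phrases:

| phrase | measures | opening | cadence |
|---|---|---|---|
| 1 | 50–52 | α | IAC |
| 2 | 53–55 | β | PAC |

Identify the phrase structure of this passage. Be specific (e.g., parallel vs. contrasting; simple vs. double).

Phrase 1 ends with an imperfect authentic cadence (weaker) and phrase 2 with a perfect authentic cadence (stronger): antecedent + consequent = a period.
The two phrases open with different material (α / β), so the period is contrasting.

contrasting period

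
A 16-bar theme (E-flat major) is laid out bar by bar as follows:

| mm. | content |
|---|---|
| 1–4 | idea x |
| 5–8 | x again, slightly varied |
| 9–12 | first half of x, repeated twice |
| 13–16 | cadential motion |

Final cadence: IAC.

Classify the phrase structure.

Basic idea (bars 1–4) + its repetition (measures 5–8) form the presentation; fragmentation and cadence (bars 9-16) form the continuation — the 16-bar whole is a sentence.

sentence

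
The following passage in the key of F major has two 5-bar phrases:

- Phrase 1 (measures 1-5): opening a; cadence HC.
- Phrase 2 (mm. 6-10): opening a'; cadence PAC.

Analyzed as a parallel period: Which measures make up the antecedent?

measures 1–5

The antecedent is the phrase ending with the weaker cadence (half cadence, phrase 1) and the consequent the one ending more conclusively (perfect authentic cadence, phrase 2); the antecedent is mm. 1-5.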